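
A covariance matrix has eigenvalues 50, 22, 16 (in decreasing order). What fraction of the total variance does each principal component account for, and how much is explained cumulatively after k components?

Step 1 — total variance = trace(Sigma) = Σ λ_i = 50 + 22 + 16 = 88.

Step 2 — fraction explained by component i = λ_i / Σ λ:
  PC1: 50/88 = 0.5682
  PC2: 22/88 = 0.25
  PC3: 16/88 = 0.1818

Step 3 — cumulative fraction after k components = (λ_1 + ... + λ_k) / Σ λ:
  k = 1: 50/88 = 0.5682
  k = 2: (50 + 22)/88 = 72/88 = 0.8182
  k = 3: (50 + 22 + 16)/88 = 88/88 = 1

Summary (fraction, with percent):

explained: PC1 0.5682 (56.82%), PC2 0.25 (25%), PC3 0.1818 (18.18%);  cumulative: 0.5682, 0.8182, 1


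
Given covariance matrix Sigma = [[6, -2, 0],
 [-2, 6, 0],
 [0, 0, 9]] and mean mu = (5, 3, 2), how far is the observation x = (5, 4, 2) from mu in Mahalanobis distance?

Step 1 — centre the observation: (x - mu) = (0, 1, 0).

Step 2 — invert Sigma (cofactor / det for 3×3, or solve directly):
  Sigma^{-1} = [[0.1875, 0.0625, 0],
 [0.0625, 0.1875, 0],
 [0, 0, 0.1111]].

Step 3 — form the quadratic (x - mu)^T · Sigma^{-1} · (x - mu):
  Sigma^{-1} · (x - mu) = (0.0625, 0.1875, 0).
  (x - mu)^T · [Sigma^{-1} · (x - mu)] = (0)·(0.0625) + (1)·(0.1875) + (0)·(0) = 0.1875.

Step 4 — take square root: d = √(0.1875) ≈ 0.433.

d(x, mu) = √(0.1875) ≈ 0.433


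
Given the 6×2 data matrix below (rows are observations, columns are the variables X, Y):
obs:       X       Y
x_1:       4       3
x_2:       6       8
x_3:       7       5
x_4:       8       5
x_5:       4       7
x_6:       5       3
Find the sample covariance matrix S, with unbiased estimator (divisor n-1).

Step 1 — column means:
  mean(X) = (4 + 6 + 7 + 8 + 4 + 5) / 6 = 34/6 = 5.6667
  mean(Y) = (3 + 8 + 5 + 5 + 7 + 3) / 6 = 31/6 = 5.1667

Step 2 — sample covariance S[i,j] = (1/(n-1)) · Σ_k (x_{k,i} - mean_i) · (x_{k,j} - mean_j), with n-1 = 5.
  S[X,X] = ((-1.6667)·(-1.6667) + (0.3333)·(0.3333) + (1.3333)·(1.3333) + (2.3333)·(2.3333) + (-1.6667)·(-1.6667) + (-0.6667)·(-0.6667)) / 5 = 13.3333/5 = 2.6667
  S[X,Y] = ((-1.6667)·(-2.1667) + (0.3333)·(2.8333) + (1.3333)·(-0.1667) + (2.3333)·(-0.1667) + (-1.6667)·(1.8333) + (-0.6667)·(-2.1667)) / 5 = 2.3333/5 = 0.4667
  S[Y,Y] = ((-2.1667)·(-2.1667) + (2.8333)·(2.8333) + (-0.1667)·(-0.1667) + (-0.1667)·(-0.1667) + (1.8333)·(1.8333) + (-2.1667)·(-2.1667)) / 5 = 20.8333/5 = 4.1667

S is symmetric (S[j,i] = S[i,j]). Assembling:

S = [[2.6667, 0.4667],
 [0.4667, 4.1667]]


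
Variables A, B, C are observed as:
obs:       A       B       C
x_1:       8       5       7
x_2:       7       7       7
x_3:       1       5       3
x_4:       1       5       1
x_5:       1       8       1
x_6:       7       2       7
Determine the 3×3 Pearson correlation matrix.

Step 1 — column means:
  mean(A) = (8 + 7 + 1 + 1 + 1 + 7) / 6 = 25/6 = 4.1667
  mean(B) = (5 + 7 + 5 + 5 + 8 + 2) / 6 = 32/6 = 5.3333
  mean(C) = (7 + 7 + 3 + 1 + 1 + 7) / 6 = 26/6 = 4.3333

Step 2 — sample variances and covariances s[i,j] = (1/(n-1)) · Σ_k (x_{k,i} - mean_i) · (x_{k,j} - mean_j), with n-1 = 5:
  s[A,A] = ((3.8333)·(3.8333) + (2.8333)·(2.8333) + (-3.1667)·(-3.1667) + (-3.1667)·(-3.1667) + (-3.1667)·(-3.1667) + (2.8333)·(2.8333)) / 5 = 60.8333/5 = 12.1667
  s[A,B] = ((3.8333)·(-0.3333) + (2.8333)·(1.6667) + (-3.1667)·(-0.3333) + (-3.1667)·(-0.3333) + (-3.1667)·(2.6667) + (2.8333)·(-3.3333)) / 5 = -12.3333/5 = -2.4667
  s[A,C] = ((3.8333)·(2.6667) + (2.8333)·(2.6667) + (-3.1667)·(-1.3333) + (-3.1667)·(-3.3333) + (-3.1667)·(-3.3333) + (2.8333)·(2.6667)) / 5 = 50.6667/5 = 10.1333
  s[B,B] = ((-0.3333)·(-0.3333) + (1.6667)·(1.6667) + (-0.3333)·(-0.3333) + (-0.3333)·(-0.3333) + (2.6667)·(2.6667) + (-3.3333)·(-3.3333)) / 5 = 21.3333/5 = 4.2667
  s[B,C] = ((-0.3333)·(2.6667) + (1.6667)·(2.6667) + (-0.3333)·(-1.3333) + (-0.3333)·(-3.3333) + (2.6667)·(-3.3333) + (-3.3333)·(2.6667)) / 5 = -12.6667/5 = -2.5333
  s[C,C] = ((2.6667)·(2.6667) + (2.6667)·(2.6667) + (-1.3333)·(-1.3333) + (-3.3333)·(-3.3333) + (-3.3333)·(-3.3333) + (2.6667)·(2.6667)) / 5 = 45.3333/5 = 9.0667
  Sample standard deviations s_i = √(s[i,i]):
  s(A) = √(12.1667) = 3.4881
  s(B) = √(4.2667) = 2.0656
  s(C) = √(9.0667) = 3.0111

Step 3 — r_{ij} = s_{ij} / (s_i · s_j):
  r[A,A] = 1 (diagonal).
  r[A,B] = -2.4667 / (3.4881 · 2.0656) = -2.4667 / 7.2049 = -0.3424
  r[A,C] = 10.1333 / (3.4881 · 3.0111) = 10.1333 / 10.5029 = 0.9648
  r[B,B] = 1 (diagonal).
  r[B,C] = -2.5333 / (2.0656 · 3.0111) = -2.5333 / 6.2197 = -0.4073
  r[C,C] = 1 (diagonal).

R is symmetric with unit diagonal. Assembling:

R = [[1, -0.3424, 0.9648],
 [-0.3424, 1, -0.4073],
 [0.9648, -0.4073, 1]]


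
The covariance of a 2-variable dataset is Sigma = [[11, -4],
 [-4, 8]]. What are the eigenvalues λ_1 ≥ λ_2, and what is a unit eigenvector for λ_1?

Step 1 — characteristic polynomial of 2×2 Sigma:
  det(Sigma - λI) = λ² - trace · λ + det = 0.
  trace = 11 + 8 = 19, det = 11·8 - (-4)² = 72.
Step 2 — discriminant:
  Δ = trace² - 4·det = 361 - 288 = 73.
Step 3 — eigenvalues:
  λ = (trace ± √Δ)/2 = (19 ± 8.544)/2,
  λ_1 = 13.772,  λ_2 = 5.228.

Step 4 — unit eigenvector for λ_1: solve (Sigma - λ_1 I)v = 0. First row:
  (11 - 13.772)·v_x + (-4)·v_y = 0, i.e. (-2.772)·v_x + (-4)·v_y = 0,
  so v ∝ (b, λ_1 - a) = (-4, 2.772); multiply by -1 so the first entry is positive: u = (4, -2.772).
  ||u|| = √((4)² + (-2.772)²) = √(23.684) ≈ 4.8666,
  v_1 = u/||u|| ≈ (0.8219, -0.5696) (||v_1|| = 1).

λ_1 = 13.772,  λ_2 = 5.228;  v_1 ≈ (0.8219, -0.5696)


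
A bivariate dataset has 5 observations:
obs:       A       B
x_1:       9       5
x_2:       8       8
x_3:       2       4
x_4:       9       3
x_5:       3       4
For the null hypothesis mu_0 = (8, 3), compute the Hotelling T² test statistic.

Step 1 — sample mean vector:
  mean(A) = (9 + 8 + 2 + 9 + 3) / 5 = 31/5 = 6.2
  mean(B) = (5 + 8 + 4 + 3 + 4) / 5 = 24/5 = 4.8
  x̄ = (6.2, 4.8),  deviation x̄ - mu_0 = (6.2, 4.8) - (8, 3) = (-1.8, 1.8).

Step 2 — sample covariance matrix, S[i,j] = (1/(n-1)) · Σ_k (x_{k,i} - mean_i) · (x_{k,j} - mean_j), divisor n-1 = 4:
  S[A,A] = ((2.8)·(2.8) + (1.8)·(1.8) + (-4.2)·(-4.2) + (2.8)·(2.8) + (-3.2)·(-3.2)) / 4 = 46.8/4 = 11.7
  S[A,B] = ((2.8)·(0.2) + (1.8)·(3.2) + (-4.2)·(-0.8) + (2.8)·(-1.8) + (-3.2)·(-0.8)) / 4 = 7.2/4 = 1.8
  S[B,B] = ((0.2)·(0.2) + (3.2)·(3.2) + (-0.8)·(-0.8) + (-1.8)·(-1.8) + (-0.8)·(-0.8)) / 4 = 14.8/4 = 3.7
  S = [[11.7, 1.8],
 [1.8, 3.7]].

Step 3 — invert S. det(S) = 11.7·3.7 - (1.8)² = 40.05.
  S^{-1} = (1/det) · [[d, -b], [-b, a]] = [[0.0924, -0.0449],
 [-0.0449, 0.2921]].

Step 4 — quadratic form (x̄ - mu_0)^T · S^{-1} · (x̄ - mu_0):
  S^{-1} · (x̄ - mu_0) = (-0.2472, 0.6067),
  (x̄ - mu_0)^T · [...] = (-1.8)·(-0.2472) + (1.8)·(0.6067) = 1.5371.

Step 5 — scale by n: T² = 5 · 1.5371 = 7.6854.

T² ≈ 7.6854


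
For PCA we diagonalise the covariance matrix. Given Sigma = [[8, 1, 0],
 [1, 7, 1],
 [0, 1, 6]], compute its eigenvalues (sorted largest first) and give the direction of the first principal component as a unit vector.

Step 1 — characteristic polynomial p(λ) = det(λI - Sigma) = λ³ - tr·λ² + c_1·λ - det, where tr = trace, c_1 = sum of the principal 2×2 minors, det = det(Sigma):
  tr = 8 + 7 + 6 = 21,
  c_1 = (8·7 - (1)²) + (8·6 - (0)²) + (7·6 - (1)²) = 55 + 48 + 41 = 144,
  det = 8·(7·6 - (1)²) - (1)·((1)·6 - (1)·(0)) + (0)·((1)·(1) - 7·(0)) = 8·(41) - (1)·(6) + (0)·(1) = 322.
  So p(λ) = λ³ - 21λ² + 144λ - 322.
Step 2 — look for an integer root (rational root theorem: any rational root is an integer divisor of 322). Testing λ = 7:
  p(7) = 343 - 1029 + 1008 - 322 = 0  ✓
  Dividing out (λ - 7): p(λ) = (λ - 7)(λ² - 14λ + 46).
Step 3 — remaining eigenvalues from the quadratic λ² - 14λ + 46 = 0:
  Δ = 14² - 4·46 = 196 - 184 = 12,  λ = (14 ± √12)/2 = (14 ± 3.4641)/2 ≈ 8.7321 or 5.2679.
  Sorted: λ_1 = 8.7321,  λ_2 = 7,  λ_3 = 5.2679  (check: sum = 21 = tr ✓).

Step 4 — unit eigenvector for λ_1 ≈ 8.7321: v spans the null space of (Sigma - λ_1 I), whose rows are
  r_1 = (-0.7321, 1, 0),  r_2 = (1, -1.7321, 1),  r_3 = (0, 1, -2.7321).
  v is orthogonal to every row, so take v ∝ r_1 × r_2 = ((1)·(1) - (0)·(-1.7321), (0)·(1) - (-0.7321)·(1), (-0.7321)·(-1.7321) - (1)·(1)) ≈ (1, 0.7321, 0.2679).
  Let u = (1, 0.7321, 0.2679).
  ||u|| = √((1)² + (0.7321)² + (0.2679)²) = √(1.6077) ≈ 1.2679,  v_1 = u/||u|| ≈ (0.7887, 0.5774, 0.2113) (||v_1|| = 1).

λ_1 = 8.7321,  λ_2 = 7,  λ_3 = 5.2679;  v_1 ≈ (0.7887, 0.5774, 0.2113)


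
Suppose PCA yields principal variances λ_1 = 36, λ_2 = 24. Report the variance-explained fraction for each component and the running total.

Step 1 — total variance = trace(Sigma) = Σ λ_i = 36 + 24 = 60.

Step 2 — fraction explained by component i = λ_i / Σ λ:
  PC1: 36/60 = 0.6
  PC2: 24/60 = 0.4

Step 3 — cumulative fraction after k components = (λ_1 + ... + λ_k) / Σ λ:
  k = 1: 36/60 = 0.6
  k = 2: (36 + 24)/60 = 60/60 = 1

Summary (fraction, with percent):

explained: PC1 0.6 (60%), PC2 0.4 (40%);  cumulative: 0.6, 1


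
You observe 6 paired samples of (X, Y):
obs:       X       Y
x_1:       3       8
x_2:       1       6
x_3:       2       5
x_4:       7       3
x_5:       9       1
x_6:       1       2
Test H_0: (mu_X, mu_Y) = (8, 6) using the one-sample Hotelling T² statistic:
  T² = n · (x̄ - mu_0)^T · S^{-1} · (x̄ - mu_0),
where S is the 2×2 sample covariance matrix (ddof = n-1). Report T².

Step 1 — sample mean vector:
  mean(X) = (3 + 1 + 2 + 7 + 9 + 1) / 6 = 23/6 = 3.8333
  mean(Y) = (8 + 6 + 5 + 3 + 1 + 2) / 6 = 25/6 = 4.1667
  x̄ = (3.8333, 4.1667),  deviation x̄ - mu_0 = (3.8333, 4.1667) - (8, 6) = (-4.1667, -1.8333).

Step 2 — sample covariance matrix, S[i,j] = (1/(n-1)) · Σ_k (x_{k,i} - mean_i) · (x_{k,j} - mean_j), divisor n-1 = 5:
  S[X,X] = ((-0.8333)·(-0.8333) + (-2.8333)·(-2.8333) + (-1.8333)·(-1.8333) + (3.1667)·(3.1667) + (5.1667)·(5.1667) + (-2.8333)·(-2.8333)) / 5 = 56.8333/5 = 11.3667
  S[X,Y] = ((-0.8333)·(3.8333) + (-2.8333)·(1.8333) + (-1.8333)·(0.8333) + (3.1667)·(-1.1667) + (5.1667)·(-3.1667) + (-2.8333)·(-2.1667)) / 5 = -23.8333/5 = -4.7667
  S[Y,Y] = ((3.8333)·(3.8333) + (1.8333)·(1.8333) + (0.8333)·(0.8333) + (-1.1667)·(-1.1667) + (-3.1667)·(-3.1667) + (-2.1667)·(-2.1667)) / 5 = 34.8333/5 = 6.9667
  S = [[11.3667, -4.7667],
 [-4.7667, 6.9667]].

Step 3 — invert S. det(S) = 11.3667·6.9667 - (-4.7667)² = 56.4667.
  S^{-1} = (1/det) · [[d, -b], [-b, a]] = [[0.1234, 0.0844],
 [0.0844, 0.2013]].

Step 4 — quadratic form (x̄ - mu_0)^T · S^{-1} · (x̄ - mu_0):
  S^{-1} · (x̄ - mu_0) = (-0.6688, -0.7208),
  (x̄ - mu_0)^T · [...] = (-4.1667)·(-0.6688) + (-1.8333)·(-0.7208) = 4.1082.

Step 5 — scale by n: T² = 6 · 4.1082 = 24.6494.

T² ≈ 24.6494


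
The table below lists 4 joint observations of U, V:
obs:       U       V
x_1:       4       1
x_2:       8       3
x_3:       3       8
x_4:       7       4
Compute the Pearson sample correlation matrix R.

Step 1 — column means:
  mean(U) = (4 + 8 + 3 + 7) / 4 = 22/4 = 5.5
  mean(V) = (1 + 3 + 8 + 4) / 4 = 16/4 = 4

Step 2 — sample variances and covariances s[i,j] = (1/(n-1)) · Σ_k (x_{k,i} - mean_i) · (x_{k,j} - mean_j), with n-1 = 3:
  s[U,U] = ((-1.5)·(-1.5) + (2.5)·(2.5) + (-2.5)·(-2.5) + (1.5)·(1.5)) / 3 = 17/3 = 5.6667
  s[U,V] = ((-1.5)·(-3) + (2.5)·(-1) + (-2.5)·(4) + (1.5)·(0)) / 3 = -8/3 = -2.6667
  s[V,V] = ((-3)·(-3) + (-1)·(-1) + (4)·(4) + (0)·(0)) / 3 = 26/3 = 8.6667
  Sample standard deviations s_i = √(s[i,i]):
  s(U) = √(5.6667) = 2.3805
  s(V) = √(8.6667) = 2.9439

Step 3 — r_{ij} = s_{ij} / (s_i · s_j):
  r[U,U] = 1 (diagonal).
  r[U,V] = -2.6667 / (2.3805 · 2.9439) = -2.6667 / 7.0079 = -0.3805
  r[V,V] = 1 (diagonal).

R is symmetric with unit diagonal. Assembling:

R = [[1, -0.3805],
 [-0.3805, 1]]


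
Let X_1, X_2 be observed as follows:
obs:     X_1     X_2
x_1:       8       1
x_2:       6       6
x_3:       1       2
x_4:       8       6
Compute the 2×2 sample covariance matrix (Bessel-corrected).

Step 1 — column means:
  mean(X_1) = (8 + 6 + 1 + 8) / 4 = 23/4 = 5.75
  mean(X_2) = (1 + 6 + 2 + 6) / 4 = 15/4 = 3.75

Step 2 — sample covariance S[i,j] = (1/(n-1)) · Σ_k (x_{k,i} - mean_i) · (x_{k,j} - mean_j), with n-1 = 3.
  S[X_1,X_1] = ((2.25)·(2.25) + (0.25)·(0.25) + (-4.75)·(-4.75) + (2.25)·(2.25)) / 3 = 32.75/3 = 10.9167
  S[X_1,X_2] = ((2.25)·(-2.75) + (0.25)·(2.25) + (-4.75)·(-1.75) + (2.25)·(2.25)) / 3 = 7.75/3 = 2.5833
  S[X_2,X_2] = ((-2.75)·(-2.75) + (2.25)·(2.25) + (-1.75)·(-1.75) + (2.25)·(2.25)) / 3 = 20.75/3 = 6.9167

S is symmetric (S[j,i] = S[i,j]). Assembling:

S = [[10.9167, 2.5833],
 [2.5833, 6.9167]]


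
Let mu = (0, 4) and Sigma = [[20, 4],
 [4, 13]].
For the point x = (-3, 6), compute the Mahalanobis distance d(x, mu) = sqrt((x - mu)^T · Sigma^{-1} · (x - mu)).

Step 1 — centre the observation: (x - mu) = (-3, 2).

Step 2 — invert Sigma. det(Sigma) = 20·13 - (4)² = 244.
  Sigma^{-1} = (1/det) · [[d, -b], [-b, a]] = [[0.0533, -0.0164],
 [-0.0164, 0.082]].

Step 3 — form the quadratic (x - mu)^T · Sigma^{-1} · (x - mu):
  Sigma^{-1} · (x - mu) = (-0.1926, 0.2131).
  (x - mu)^T · [Sigma^{-1} · (x - mu)] = (-3)·(-0.1926) + (2)·(0.2131) = 1.0041.

Step 4 — take square root: d = √(1.0041) ≈ 1.002.

d(x, mu) = √(1.0041) ≈ 1.002


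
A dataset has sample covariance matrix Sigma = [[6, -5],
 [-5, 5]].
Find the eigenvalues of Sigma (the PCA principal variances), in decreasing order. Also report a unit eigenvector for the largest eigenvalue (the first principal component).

Step 1 — characteristic polynomial of 2×2 Sigma:
  det(Sigma - λI) = λ² - trace · λ + det = 0.
  trace = 6 + 5 = 11, det = 6·5 - (-5)² = 5.
Step 2 — discriminant:
  Δ = trace² - 4·det = 121 - 20 = 101.
Step 3 — eigenvalues:
  λ = (trace ± √Δ)/2 = (11 ± 10.0499)/2,
  λ_1 = 10.5249,  λ_2 = 0.4751.

Step 4 — unit eigenvector for λ_1: solve (Sigma - λ_1 I)v = 0. First row:
  (6 - 10.5249)·v_x + (-5)·v_y = 0, i.e. (-4.5249)·v_x + (-5)·v_y = 0,
  so v ∝ (b, λ_1 - a) = (-5, 4.5249); multiply by -1 so the first entry is positive: u = (5, -4.5249).
  ||u|| = √((5)² + (-4.5249)²) = √(45.4751) ≈ 6.7435,
  v_1 = u/||u|| ≈ (0.7415, -0.671) (||v_1|| = 1).

λ_1 = 10.5249,  λ_2 = 0.4751;  v_1 ≈ (0.7415, -0.671)


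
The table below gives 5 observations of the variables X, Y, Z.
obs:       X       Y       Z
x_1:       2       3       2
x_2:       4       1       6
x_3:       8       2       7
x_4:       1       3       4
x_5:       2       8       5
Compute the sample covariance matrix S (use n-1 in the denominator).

Step 1 — column means:
  mean(X) = (2 + 4 + 8 + 1 + 2) / 5 = 17/5 = 3.4
  mean(Y) = (3 + 1 + 2 + 3 + 8) / 5 = 17/5 = 3.4
  mean(Z) = (2 + 6 + 7 + 4 + 5) / 5 = 24/5 = 4.8

Step 2 — sample covariance S[i,j] = (1/(n-1)) · Σ_k (x_{k,i} - mean_i) · (x_{k,j} - mean_j), with n-1 = 4.
  S[X,X] = ((-1.4)·(-1.4) + (0.6)·(0.6) + (4.6)·(4.6) + (-2.4)·(-2.4) + (-1.4)·(-1.4)) / 4 = 31.2/4 = 7.8
  S[X,Y] = ((-1.4)·(-0.4) + (0.6)·(-2.4) + (4.6)·(-1.4) + (-2.4)·(-0.4) + (-1.4)·(4.6)) / 4 = -12.8/4 = -3.2
  S[X,Z] = ((-1.4)·(-2.8) + (0.6)·(1.2) + (4.6)·(2.2) + (-2.4)·(-0.8) + (-1.4)·(0.2)) / 4 = 16.4/4 = 4.1
  S[Y,Y] = ((-0.4)·(-0.4) + (-2.4)·(-2.4) + (-1.4)·(-1.4) + (-0.4)·(-0.4) + (4.6)·(4.6)) / 4 = 29.2/4 = 7.3
  S[Y,Z] = ((-0.4)·(-2.8) + (-2.4)·(1.2) + (-1.4)·(2.2) + (-0.4)·(-0.8) + (4.6)·(0.2)) / 4 = -3.6/4 = -0.9
  S[Z,Z] = ((-2.8)·(-2.8) + (1.2)·(1.2) + (2.2)·(2.2) + (-0.8)·(-0.8) + (0.2)·(0.2)) / 4 = 14.8/4 = 3.7

S is symmetric (S[j,i] = S[i,j]). Assembling:

S = [[7.8, -3.2, 4.1],
 [-3.2, 7.3, -0.9],
 [4.1, -0.9, 3.7]]


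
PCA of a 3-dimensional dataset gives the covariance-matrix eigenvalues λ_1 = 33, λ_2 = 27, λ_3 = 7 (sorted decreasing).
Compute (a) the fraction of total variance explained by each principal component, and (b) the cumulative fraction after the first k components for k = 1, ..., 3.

Step 1 — total variance = trace(Sigma) = Σ λ_i = 33 + 27 + 7 = 67.

Step 2 — fraction explained by component i = λ_i / Σ λ:
  PC1: 33/67 = 0.4925
  PC2: 27/67 = 0.403
  PC3: 7/67 = 0.1045

Step 3 — cumulative fraction after k components = (λ_1 + ... + λ_k) / Σ λ:
  k = 1: 33/67 = 0.4925
  k = 2: (33 + 27)/67 = 60/67 = 0.8955
  k = 3: (33 + 27 + 7)/67 = 67/67 = 1

Summary (fraction, with percent):

explained: PC1 0.4925 (49.25%), PC2 0.403 (40.3%), PC3 0.1045 (10.45%);  cumulative: 0.4925, 0.8955, 1


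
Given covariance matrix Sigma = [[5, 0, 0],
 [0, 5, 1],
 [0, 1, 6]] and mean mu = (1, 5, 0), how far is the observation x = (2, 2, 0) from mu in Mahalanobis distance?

Step 1 — centre the observation: (x - mu) = (1, -3, 0).

Step 2 — invert Sigma (cofactor / det for 3×3, or solve directly):
  Sigma^{-1} = [[0.2, 0, 0],
 [0, 0.2069, -0.0345],
 [0, -0.0345, 0.1724]].

Step 3 — form the quadratic (x - mu)^T · Sigma^{-1} · (x - mu):
  Sigma^{-1} · (x - mu) = (0.2, -0.6207, 0.1034).
  (x - mu)^T · [Sigma^{-1} · (x - mu)] = (1)·(0.2) + (-3)·(-0.6207) + (0)·(0.1034) = 2.0621.

Step 4 — take square root: d = √(2.0621) ≈ 1.436.

d(x, mu) = √(2.0621) ≈ 1.436


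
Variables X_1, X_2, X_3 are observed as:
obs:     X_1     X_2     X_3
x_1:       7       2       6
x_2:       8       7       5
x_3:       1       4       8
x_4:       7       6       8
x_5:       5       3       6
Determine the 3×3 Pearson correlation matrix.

Step 1 — column means:
  mean(X_1) = (7 + 8 + 1 + 7 + 5) / 5 = 28/5 = 5.6
  mean(X_2) = (2 + 7 + 4 + 6 + 3) / 5 = 22/5 = 4.4
  mean(X_3) = (6 + 5 + 8 + 8 + 6) / 5 = 33/5 = 6.6

Step 2 — sample variances and covariances s[i,j] = (1/(n-1)) · Σ_k (x_{k,i} - mean_i) · (x_{k,j} - mean_j), with n-1 = 4:
  s[X_1,X_1] = ((1.4)·(1.4) + (2.4)·(2.4) + (-4.6)·(-4.6) + (1.4)·(1.4) + (-0.6)·(-0.6)) / 4 = 31.2/4 = 7.8
  s[X_1,X_2] = ((1.4)·(-2.4) + (2.4)·(2.6) + (-4.6)·(-0.4) + (1.4)·(1.6) + (-0.6)·(-1.4)) / 4 = 7.8/4 = 1.95
  s[X_1,X_3] = ((1.4)·(-0.6) + (2.4)·(-1.6) + (-4.6)·(1.4) + (1.4)·(1.4) + (-0.6)·(-0.6)) / 4 = -8.8/4 = -2.2
  s[X_2,X_2] = ((-2.4)·(-2.4) + (2.6)·(2.6) + (-0.4)·(-0.4) + (1.6)·(1.6) + (-1.4)·(-1.4)) / 4 = 17.2/4 = 4.3
  s[X_2,X_3] = ((-2.4)·(-0.6) + (2.6)·(-1.6) + (-0.4)·(1.4) + (1.6)·(1.4) + (-1.4)·(-0.6)) / 4 = -0.2/4 = -0.05
  s[X_3,X_3] = ((-0.6)·(-0.6) + (-1.6)·(-1.6) + (1.4)·(1.4) + (1.4)·(1.4) + (-0.6)·(-0.6)) / 4 = 7.2/4 = 1.8
  Sample standard deviations s_i = √(s[i,i]):
  s(X_1) = √(7.8) = 2.7928
  s(X_2) = √(4.3) = 2.0736
  s(X_3) = √(1.8) = 1.3416

Step 3 — r_{ij} = s_{ij} / (s_i · s_j):
  r[X_1,X_1] = 1 (diagonal).
  r[X_1,X_2] = 1.95 / (2.7928 · 2.0736) = 1.95 / 5.7914 = 0.3367
  r[X_1,X_3] = -2.2 / (2.7928 · 1.3416) = -2.2 / 3.747 = -0.5871
  r[X_2,X_2] = 1 (diagonal).
  r[X_2,X_3] = -0.05 / (2.0736 · 1.3416) = -0.05 / 2.7821 = -0.018
  r[X_3,X_3] = 1 (diagonal).

R is symmetric with unit diagonal. Assembling:

R = [[1, 0.3367, -0.5871],
 [0.3367, 1, -0.018],
 [-0.5871, -0.018, 1]]


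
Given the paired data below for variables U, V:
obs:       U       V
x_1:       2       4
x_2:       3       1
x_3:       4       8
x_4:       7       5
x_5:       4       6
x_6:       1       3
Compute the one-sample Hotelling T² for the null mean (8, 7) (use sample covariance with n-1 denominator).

Step 1 — sample mean vector:
  mean(U) = (2 + 3 + 4 + 7 + 4 + 1) / 6 = 21/6 = 3.5
  mean(V) = (4 + 1 + 8 + 5 + 6 + 3) / 6 = 27/6 = 4.5
  x̄ = (3.5, 4.5),  deviation x̄ - mu_0 = (3.5, 4.5) - (8, 7) = (-4.5, -2.5).

Step 2 — sample covariance matrix, S[i,j] = (1/(n-1)) · Σ_k (x_{k,i} - mean_i) · (x_{k,j} - mean_j), divisor n-1 = 5:
  S[U,U] = ((-1.5)·(-1.5) + (-0.5)·(-0.5) + (0.5)·(0.5) + (3.5)·(3.5) + (0.5)·(0.5) + (-2.5)·(-2.5)) / 5 = 21.5/5 = 4.3
  S[U,V] = ((-1.5)·(-0.5) + (-0.5)·(-3.5) + (0.5)·(3.5) + (3.5)·(0.5) + (0.5)·(1.5) + (-2.5)·(-1.5)) / 5 = 10.5/5 = 2.1
  S[V,V] = ((-0.5)·(-0.5) + (-3.5)·(-3.5) + (3.5)·(3.5) + (0.5)·(0.5) + (1.5)·(1.5) + (-1.5)·(-1.5)) / 5 = 29.5/5 = 5.9
  S = [[4.3, 2.1],
 [2.1, 5.9]].

Step 3 — invert S. det(S) = 4.3·5.9 - (2.1)² = 20.96.
  S^{-1} = (1/det) · [[d, -b], [-b, a]] = [[0.2815, -0.1002],
 [-0.1002, 0.2052]].

Step 4 — quadratic form (x̄ - mu_0)^T · S^{-1} · (x̄ - mu_0):
  S^{-1} · (x̄ - mu_0) = (-1.0162, -0.062),
  (x̄ - mu_0)^T · [...] = (-4.5)·(-1.0162) + (-2.5)·(-0.062) = 4.7281.

Step 5 — scale by n: T² = 6 · 4.7281 = 28.3683.

T² ≈ 28.3683


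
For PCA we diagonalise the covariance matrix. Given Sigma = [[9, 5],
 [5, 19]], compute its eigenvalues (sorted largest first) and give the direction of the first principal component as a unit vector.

Step 1 — characteristic polynomial of 2×2 Sigma:
  det(Sigma - λI) = λ² - trace · λ + det = 0.
  trace = 9 + 19 = 28, det = 9·19 - (5)² = 146.
Step 2 — discriminant:
  Δ = trace² - 4·det = 784 - 584 = 200.
Step 3 — eigenvalues:
  λ = (trace ± √Δ)/2 = (28 ± 14.1421)/2,
  λ_1 = 21.0711,  λ_2 = 6.9289.

Step 4 — unit eigenvector for λ_1: solve (Sigma - λ_1 I)v = 0. First row:
  (9 - 21.0711)·v_x + (5)·v_y = 0, i.e. (-12.0711)·v_x + (5)·v_y = 0,
  so v ∝ (b, λ_1 - a) = (5, 12.0711) = u.
  ||u|| = √((5)² + (12.0711)²) = √(170.7107) ≈ 13.0656,
  v_1 = u/||u|| ≈ (0.3827, 0.9239) (||v_1|| = 1).

λ_1 = 21.0711,  λ_2 = 6.9289;  v_1 ≈ (0.3827, 0.9239)


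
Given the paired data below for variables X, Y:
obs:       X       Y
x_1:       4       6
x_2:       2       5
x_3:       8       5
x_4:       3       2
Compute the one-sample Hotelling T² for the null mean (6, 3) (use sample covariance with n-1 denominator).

Step 1 — sample mean vector:
  mean(X) = (4 + 2 + 8 + 3) / 4 = 17/4 = 4.25
  mean(Y) = (6 + 5 + 5 + 2) / 4 = 18/4 = 4.5
  x̄ = (4.25, 4.5),  deviation x̄ - mu_0 = (4.25, 4.5) - (6, 3) = (-1.75, 1.5).

Step 2 — sample covariance matrix, S[i,j] = (1/(n-1)) · Σ_k (x_{k,i} - mean_i) · (x_{k,j} - mean_j), divisor n-1 = 3:
  S[X,X] = ((-0.25)·(-0.25) + (-2.25)·(-2.25) + (3.75)·(3.75) + (-1.25)·(-1.25)) / 3 = 20.75/3 = 6.9167
  S[X,Y] = ((-0.25)·(1.5) + (-2.25)·(0.5) + (3.75)·(0.5) + (-1.25)·(-2.5)) / 3 = 3.5/3 = 1.1667
  S[Y,Y] = ((1.5)·(1.5) + (0.5)·(0.5) + (0.5)·(0.5) + (-2.5)·(-2.5)) / 3 = 9/3 = 3
  S = [[6.9167, 1.1667],
 [1.1667, 3]].

Step 3 — invert S. det(S) = 6.9167·3 - (1.1667)² = 19.3889.
  S^{-1} = (1/det) · [[d, -b], [-b, a]] = [[0.1547, -0.0602],
 [-0.0602, 0.3567]].

Step 4 — quadratic form (x̄ - mu_0)^T · S^{-1} · (x̄ - mu_0):
  S^{-1} · (x̄ - mu_0) = (-0.361, 0.6404),
  (x̄ - mu_0)^T · [...] = (-1.75)·(-0.361) + (1.5)·(0.6404) = 1.5924.

Step 5 — scale by n: T² = 4 · 1.5924 = 6.3696.

T² ≈ 6.3696


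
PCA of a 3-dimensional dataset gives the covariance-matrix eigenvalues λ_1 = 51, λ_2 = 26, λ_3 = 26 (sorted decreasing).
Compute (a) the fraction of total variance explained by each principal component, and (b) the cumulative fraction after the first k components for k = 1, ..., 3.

Step 1 — total variance = trace(Sigma) = Σ λ_i = 51 + 26 + 26 = 103.

Step 2 — fraction explained by component i = λ_i / Σ λ:
  PC1: 51/103 = 0.4951
  PC2: 26/103 = 0.2524
  PC3: 26/103 = 0.2524

Step 3 — cumulative fraction after k components = (λ_1 + ... + λ_k) / Σ λ:
  k = 1: 51/103 = 0.4951
  k = 2: (51 + 26)/103 = 77/103 = 0.7476
  k = 3: (51 + 26 + 26)/103 = 103/103 = 1

Summary (fraction, with percent):

explained: PC1 0.4951 (49.51%), PC2 0.2524 (25.24%), PC3 0.2524 (25.24%);  cumulative: 0.4951, 0.7476, 1


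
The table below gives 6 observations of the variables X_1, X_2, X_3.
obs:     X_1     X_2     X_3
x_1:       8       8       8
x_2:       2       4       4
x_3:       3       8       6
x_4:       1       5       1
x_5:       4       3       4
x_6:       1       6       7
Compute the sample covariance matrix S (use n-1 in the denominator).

Step 1 — column means:
  mean(X_1) = (8 + 2 + 3 + 1 + 4 + 1) / 6 = 19/6 = 3.1667
  mean(X_2) = (8 + 4 + 8 + 5 + 3 + 6) / 6 = 34/6 = 5.6667
  mean(X_3) = (8 + 4 + 6 + 1 + 4 + 7) / 6 = 30/6 = 5

Step 2 — sample covariance S[i,j] = (1/(n-1)) · Σ_k (x_{k,i} - mean_i) · (x_{k,j} - mean_j), with n-1 = 5.
  S[X_1,X_1] = ((4.8333)·(4.8333) + (-1.1667)·(-1.1667) + (-0.1667)·(-0.1667) + (-2.1667)·(-2.1667) + (0.8333)·(0.8333) + (-2.1667)·(-2.1667)) / 5 = 34.8333/5 = 6.9667
  S[X_1,X_2] = ((4.8333)·(2.3333) + (-1.1667)·(-1.6667) + (-0.1667)·(2.3333) + (-2.1667)·(-0.6667) + (0.8333)·(-2.6667) + (-2.1667)·(0.3333)) / 5 = 11.3333/5 = 2.2667
  S[X_1,X_3] = ((4.8333)·(3) + (-1.1667)·(-1) + (-0.1667)·(1) + (-2.1667)·(-4) + (0.8333)·(-1) + (-2.1667)·(2)) / 5 = 19/5 = 3.8
  S[X_2,X_2] = ((2.3333)·(2.3333) + (-1.6667)·(-1.6667) + (2.3333)·(2.3333) + (-0.6667)·(-0.6667) + (-2.6667)·(-2.6667) + (0.3333)·(0.3333)) / 5 = 21.3333/5 = 4.2667
  S[X_2,X_3] = ((2.3333)·(3) + (-1.6667)·(-1) + (2.3333)·(1) + (-0.6667)·(-4) + (-2.6667)·(-1) + (0.3333)·(2)) / 5 = 17/5 = 3.4
  S[X_3,X_3] = ((3)·(3) + (-1)·(-1) + (1)·(1) + (-4)·(-4) + (-1)·(-1) + (2)·(2)) / 5 = 32/5 = 6.4

S is symmetric (S[j,i] = S[i,j]). Assembling:

S = [[6.9667, 2.2667, 3.8],
 [2.2667, 4.2667, 3.4],
 [3.8, 3.4, 6.4]]


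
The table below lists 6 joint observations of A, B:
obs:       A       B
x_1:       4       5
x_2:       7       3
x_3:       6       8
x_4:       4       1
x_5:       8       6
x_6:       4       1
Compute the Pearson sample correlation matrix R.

Step 1 — column means:
  mean(A) = (4 + 7 + 6 + 4 + 8 + 4) / 6 = 33/6 = 5.5
  mean(B) = (5 + 3 + 8 + 1 + 6 + 1) / 6 = 24/6 = 4

Step 2 — sample variances and covariances s[i,j] = (1/(n-1)) · Σ_k (x_{k,i} - mean_i) · (x_{k,j} - mean_j), with n-1 = 5:
  s[A,A] = ((-1.5)·(-1.5) + (1.5)·(1.5) + (0.5)·(0.5) + (-1.5)·(-1.5) + (2.5)·(2.5) + (-1.5)·(-1.5)) / 5 = 15.5/5 = 3.1
  s[A,B] = ((-1.5)·(1) + (1.5)·(-1) + (0.5)·(4) + (-1.5)·(-3) + (2.5)·(2) + (-1.5)·(-3)) / 5 = 13/5 = 2.6
  s[B,B] = ((1)·(1) + (-1)·(-1) + (4)·(4) + (-3)·(-3) + (2)·(2) + (-3)·(-3)) / 5 = 40/5 = 8
  Sample standard deviations s_i = √(s[i,i]):
  s(A) = √(3.1) = 1.7607
  s(B) = √(8) = 2.8284

Step 3 — r_{ij} = s_{ij} / (s_i · s_j):
  r[A,A] = 1 (diagonal).
  r[A,B] = 2.6 / (1.7607 · 2.8284) = 2.6 / 4.98 = 0.5221
  r[B,B] = 1 (diagonal).

R is symmetric with unit diagonal. Assembling:

R = [[1, 0.5221],
 [0.5221, 1]]


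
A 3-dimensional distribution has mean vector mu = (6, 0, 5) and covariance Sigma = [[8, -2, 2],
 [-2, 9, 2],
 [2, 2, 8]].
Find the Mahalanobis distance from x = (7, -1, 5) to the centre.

Step 1 — centre the observation: (x - mu) = (1, -1, 0).

Step 2 — invert Sigma (cofactor / det for 3×3, or solve directly):
  Sigma^{-1} = [[0.1478, 0.0435, -0.0478],
 [0.0435, 0.1304, -0.0435],
 [-0.0478, -0.0435, 0.1478]].

Step 3 — form the quadratic (x - mu)^T · Sigma^{-1} · (x - mu):
  Sigma^{-1} · (x - mu) = (0.1043, -0.087, -0.0043).
  (x - mu)^T · [Sigma^{-1} · (x - mu)] = (1)·(0.1043) + (-1)·(-0.087) + (0)·(-0.0043) = 0.1913.

Step 4 — take square root: d = √(0.1913) ≈ 0.4374.

d(x, mu) = √(0.1913) ≈ 0.4374


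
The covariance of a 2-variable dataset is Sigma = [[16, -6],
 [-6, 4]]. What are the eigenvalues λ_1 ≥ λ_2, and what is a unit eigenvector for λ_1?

Step 1 — characteristic polynomial of 2×2 Sigma:
  det(Sigma - λI) = λ² - trace · λ + det = 0.
  trace = 16 + 4 = 20, det = 16·4 - (-6)² = 28.
Step 2 — discriminant:
  Δ = trace² - 4·det = 400 - 112 = 288.
Step 3 — eigenvalues:
  λ = (trace ± √Δ)/2 = (20 ± 16.9706)/2,
  λ_1 = 18.4853,  λ_2 = 1.5147.

Step 4 — unit eigenvector for λ_1: solve (Sigma - λ_1 I)v = 0. First row:
  (16 - 18.4853)·v_x + (-6)·v_y = 0, i.e. (-2.4853)·v_x + (-6)·v_y = 0,
  so v ∝ (b, λ_1 - a) = (-6, 2.4853); multiply by -1 so the first entry is positive: u = (6, -2.4853).
  ||u|| = √((6)² + (-2.4853)²) = √(42.1766) ≈ 6.4944,
  v_1 = u/||u|| ≈ (0.9239, -0.3827) (||v_1|| = 1).

λ_1 = 18.4853,  λ_2 = 1.5147;  v_1 ≈ (0.9239, -0.3827)


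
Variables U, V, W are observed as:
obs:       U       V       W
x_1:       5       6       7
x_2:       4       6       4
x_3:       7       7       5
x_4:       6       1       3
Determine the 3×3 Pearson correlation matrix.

Step 1 — column means:
  mean(U) = (5 + 4 + 7 + 6) / 4 = 22/4 = 5.5
  mean(V) = (6 + 6 + 7 + 1) / 4 = 20/4 = 5
  mean(W) = (7 + 4 + 5 + 3) / 4 = 19/4 = 4.75

Step 2 — sample variances and covariances s[i,j] = (1/(n-1)) · Σ_k (x_{k,i} - mean_i) · (x_{k,j} - mean_j), with n-1 = 3:
  s[U,U] = ((-0.5)·(-0.5) + (-1.5)·(-1.5) + (1.5)·(1.5) + (0.5)·(0.5)) / 3 = 5/3 = 1.6667
  s[U,V] = ((-0.5)·(1) + (-1.5)·(1) + (1.5)·(2) + (0.5)·(-4)) / 3 = -1/3 = -0.3333
  s[U,W] = ((-0.5)·(2.25) + (-1.5)·(-0.75) + (1.5)·(0.25) + (0.5)·(-1.75)) / 3 = -0.5/3 = -0.1667
  s[V,V] = ((1)·(1) + (1)·(1) + (2)·(2) + (-4)·(-4)) / 3 = 22/3 = 7.3333
  s[V,W] = ((1)·(2.25) + (1)·(-0.75) + (2)·(0.25) + (-4)·(-1.75)) / 3 = 9/3 = 3
  s[W,W] = ((2.25)·(2.25) + (-0.75)·(-0.75) + (0.25)·(0.25) + (-1.75)·(-1.75)) / 3 = 8.75/3 = 2.9167
  Sample standard deviations s_i = √(s[i,i]):
  s(U) = √(1.6667) = 1.291
  s(V) = √(7.3333) = 2.708
  s(W) = √(2.9167) = 1.7078

Step 3 — r_{ij} = s_{ij} / (s_i · s_j):
  r[U,U] = 1 (diagonal).
  r[U,V] = -0.3333 / (1.291 · 2.708) = -0.3333 / 3.496 = -0.0953
  r[U,W] = -0.1667 / (1.291 · 1.7078) = -0.1667 / 2.2048 = -0.0756
  r[V,V] = 1 (diagonal).
  r[V,W] = 3 / (2.708 · 1.7078) = 3 / 4.6248 = 0.6487
  r[W,W] = 1 (diagonal).

R is symmetric with unit diagonal. Assembling:

R = [[1, -0.0953, -0.0756],
 [-0.0953, 1, 0.6487],
 [-0.0756, 0.6487, 1]]


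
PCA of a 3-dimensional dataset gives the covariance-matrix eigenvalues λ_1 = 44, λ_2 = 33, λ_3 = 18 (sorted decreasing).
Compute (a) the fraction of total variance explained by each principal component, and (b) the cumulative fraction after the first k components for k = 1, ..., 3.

Step 1 — total variance = trace(Sigma) = Σ λ_i = 44 + 33 + 18 = 95.

Step 2 — fraction explained by component i = λ_i / Σ λ:
  PC1: 44/95 = 0.4632
  PC2: 33/95 = 0.3474
  PC3: 18/95 = 0.1895

Step 3 — cumulative fraction after k components = (λ_1 + ... + λ_k) / Σ λ:
  k = 1: 44/95 = 0.4632
  k = 2: (44 + 33)/95 = 77/95 = 0.8105
  k = 3: (44 + 33 + 18)/95 = 95/95 = 1

Summary (fraction, with percent):

explained: PC1 0.4632 (46.32%), PC2 0.3474 (34.74%), PC3 0.1895 (18.95%);  cumulative: 0.4632, 0.8105, 1


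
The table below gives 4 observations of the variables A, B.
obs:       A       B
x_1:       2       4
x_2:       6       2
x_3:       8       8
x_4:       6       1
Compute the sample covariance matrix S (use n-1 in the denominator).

Step 1 — column means:
  mean(A) = (2 + 6 + 8 + 6) / 4 = 22/4 = 5.5
  mean(B) = (4 + 2 + 8 + 1) / 4 = 15/4 = 3.75

Step 2 — sample covariance S[i,j] = (1/(n-1)) · Σ_k (x_{k,i} - mean_i) · (x_{k,j} - mean_j), with n-1 = 3.
  S[A,A] = ((-3.5)·(-3.5) + (0.5)·(0.5) + (2.5)·(2.5) + (0.5)·(0.5)) / 3 = 19/3 = 6.3333
  S[A,B] = ((-3.5)·(0.25) + (0.5)·(-1.75) + (2.5)·(4.25) + (0.5)·(-2.75)) / 3 = 7.5/3 = 2.5
  S[B,B] = ((0.25)·(0.25) + (-1.75)·(-1.75) + (4.25)·(4.25) + (-2.75)·(-2.75)) / 3 = 28.75/3 = 9.5833

S is symmetric (S[j,i] = S[i,j]). Assembling:

S = [[6.3333, 2.5],
 [2.5, 9.5833]]


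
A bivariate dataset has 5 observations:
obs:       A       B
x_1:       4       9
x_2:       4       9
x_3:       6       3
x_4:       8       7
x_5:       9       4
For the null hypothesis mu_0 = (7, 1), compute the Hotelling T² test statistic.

Step 1 — sample mean vector:
  mean(A) = (4 + 4 + 6 + 8 + 9) / 5 = 31/5 = 6.2
  mean(B) = (9 + 9 + 3 + 7 + 4) / 5 = 32/5 = 6.4
  x̄ = (6.2, 6.4),  deviation x̄ - mu_0 = (6.2, 6.4) - (7, 1) = (-0.8, 5.4).

Step 2 — sample covariance matrix, S[i,j] = (1/(n-1)) · Σ_k (x_{k,i} - mean_i) · (x_{k,j} - mean_j), divisor n-1 = 4:
  S[A,A] = ((-2.2)·(-2.2) + (-2.2)·(-2.2) + (-0.2)·(-0.2) + (1.8)·(1.8) + (2.8)·(2.8)) / 4 = 20.8/4 = 5.2
  S[A,B] = ((-2.2)·(2.6) + (-2.2)·(2.6) + (-0.2)·(-3.4) + (1.8)·(0.6) + (2.8)·(-2.4)) / 4 = -16.4/4 = -4.1
  S[B,B] = ((2.6)·(2.6) + (2.6)·(2.6) + (-3.4)·(-3.4) + (0.6)·(0.6) + (-2.4)·(-2.4)) / 4 = 31.2/4 = 7.8
  S = [[5.2, -4.1],
 [-4.1, 7.8]].

Step 3 — invert S. det(S) = 5.2·7.8 - (-4.1)² = 23.75.
  S^{-1} = (1/det) · [[d, -b], [-b, a]] = [[0.3284, 0.1726],
 [0.1726, 0.2189]].

Step 4 — quadratic form (x̄ - mu_0)^T · S^{-1} · (x̄ - mu_0):
  S^{-1} · (x̄ - mu_0) = (0.6695, 1.0442),
  (x̄ - mu_0)^T · [...] = (-0.8)·(0.6695) + (5.4)·(1.0442) = 5.1032.

Step 5 — scale by n: T² = 5 · 5.1032 = 25.5158.

T² ≈ 25.5158


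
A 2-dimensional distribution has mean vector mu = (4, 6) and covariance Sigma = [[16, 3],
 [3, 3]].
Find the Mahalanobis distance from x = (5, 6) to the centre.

Step 1 — centre the observation: (x - mu) = (1, 0).

Step 2 — invert Sigma. det(Sigma) = 16·3 - (3)² = 39.
  Sigma^{-1} = (1/det) · [[d, -b], [-b, a]] = [[0.0769, -0.0769],
 [-0.0769, 0.4103]].

Step 3 — form the quadratic (x - mu)^T · Sigma^{-1} · (x - mu):
  Sigma^{-1} · (x - mu) = (0.0769, -0.0769).
  (x - mu)^T · [Sigma^{-1} · (x - mu)] = (1)·(0.0769) + (0)·(-0.0769) = 0.0769.

Step 4 — take square root: d = √(0.0769) ≈ 0.2774.

d(x, mu) = √(0.0769) ≈ 0.2774


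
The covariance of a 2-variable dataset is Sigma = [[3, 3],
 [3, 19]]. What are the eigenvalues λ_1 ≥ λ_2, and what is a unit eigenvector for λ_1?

Step 1 — characteristic polynomial of 2×2 Sigma:
  det(Sigma - λI) = λ² - trace · λ + det = 0.
  trace = 3 + 19 = 22, det = 3·19 - (3)² = 48.
Step 2 — discriminant:
  Δ = trace² - 4·det = 484 - 192 = 292.
Step 3 — eigenvalues:
  λ = (trace ± √Δ)/2 = (22 ± 17.088)/2,
  λ_1 = 19.544,  λ_2 = 2.456.

Step 4 — unit eigenvector for λ_1: solve (Sigma - λ_1 I)v = 0. First row:
  (3 - 19.544)·v_x + (3)·v_y = 0, i.e. (-16.544)·v_x + (3)·v_y = 0,
  so v ∝ (b, λ_1 - a) = (3, 16.544) = u.
  ||u|| = √((3)² + (16.544)²) = √(282.7041) ≈ 16.8138,
  v_1 = u/||u|| ≈ (0.1784, 0.984) (||v_1|| = 1).

λ_1 = 19.544,  λ_2 = 2.456;  v_1 ≈ (0.1784, 0.984)


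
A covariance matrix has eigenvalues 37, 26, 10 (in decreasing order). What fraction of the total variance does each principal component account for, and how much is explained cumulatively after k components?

Step 1 — total variance = trace(Sigma) = Σ λ_i = 37 + 26 + 10 = 73.

Step 2 — fraction explained by component i = λ_i / Σ λ:
  PC1: 37/73 = 0.5068
  PC2: 26/73 = 0.3562
  PC3: 10/73 = 0.137

Step 3 — cumulative fraction after k components = (λ_1 + ... + λ_k) / Σ λ:
  k = 1: 37/73 = 0.5068
  k = 2: (37 + 26)/73 = 63/73 = 0.863
  k = 3: (37 + 26 + 10)/73 = 73/73 = 1

Summary (fraction, with percent):

explained: PC1 0.5068 (50.68%), PC2 0.3562 (35.62%), PC3 0.137 (13.7%);  cumulative: 0.5068, 0.863, 1


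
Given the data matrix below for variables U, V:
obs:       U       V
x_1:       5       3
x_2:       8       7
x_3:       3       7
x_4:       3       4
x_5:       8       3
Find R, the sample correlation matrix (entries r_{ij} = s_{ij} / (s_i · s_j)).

Step 1 — column means:
  mean(U) = (5 + 8 + 3 + 3 + 8) / 5 = 27/5 = 5.4
  mean(V) = (3 + 7 + 7 + 4 + 3) / 5 = 24/5 = 4.8

Step 2 — sample variances and covariances s[i,j] = (1/(n-1)) · Σ_k (x_{k,i} - mean_i) · (x_{k,j} - mean_j), with n-1 = 4:
  s[U,U] = ((-0.4)·(-0.4) + (2.6)·(2.6) + (-2.4)·(-2.4) + (-2.4)·(-2.4) + (2.6)·(2.6)) / 4 = 25.2/4 = 6.3
  s[U,V] = ((-0.4)·(-1.8) + (2.6)·(2.2) + (-2.4)·(2.2) + (-2.4)·(-0.8) + (2.6)·(-1.8)) / 4 = -1.6/4 = -0.4
  s[V,V] = ((-1.8)·(-1.8) + (2.2)·(2.2) + (2.2)·(2.2) + (-0.8)·(-0.8) + (-1.8)·(-1.8)) / 4 = 16.8/4 = 4.2
  Sample standard deviations s_i = √(s[i,i]):
  s(U) = √(6.3) = 2.51
  s(V) = √(4.2) = 2.0494

Step 3 — r_{ij} = s_{ij} / (s_i · s_j):
  r[U,U] = 1 (diagonal).
  r[U,V] = -0.4 / (2.51 · 2.0494) = -0.4 / 5.1439 = -0.0778
  r[V,V] = 1 (diagonal).

R is symmetric with unit diagonal. Assembling:

R = [[1, -0.0778],
 [-0.0778, 1]]


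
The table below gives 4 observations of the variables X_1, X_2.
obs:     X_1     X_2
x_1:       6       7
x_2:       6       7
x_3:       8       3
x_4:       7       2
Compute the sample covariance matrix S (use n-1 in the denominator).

Step 1 — column means:
  mean(X_1) = (6 + 6 + 8 + 7) / 4 = 27/4 = 6.75
  mean(X_2) = (7 + 7 + 3 + 2) / 4 = 19/4 = 4.75

Step 2 — sample covariance S[i,j] = (1/(n-1)) · Σ_k (x_{k,i} - mean_i) · (x_{k,j} - mean_j), with n-1 = 3.
  S[X_1,X_1] = ((-0.75)·(-0.75) + (-0.75)·(-0.75) + (1.25)·(1.25) + (0.25)·(0.25)) / 3 = 2.75/3 = 0.9167
  S[X_1,X_2] = ((-0.75)·(2.25) + (-0.75)·(2.25) + (1.25)·(-1.75) + (0.25)·(-2.75)) / 3 = -6.25/3 = -2.0833
  S[X_2,X_2] = ((2.25)·(2.25) + (2.25)·(2.25) + (-1.75)·(-1.75) + (-2.75)·(-2.75)) / 3 = 20.75/3 = 6.9167

S is symmetric (S[j,i] = S[i,j]). Assembling:

S = [[0.9167, -2.0833],
 [-2.0833, 6.9167]]


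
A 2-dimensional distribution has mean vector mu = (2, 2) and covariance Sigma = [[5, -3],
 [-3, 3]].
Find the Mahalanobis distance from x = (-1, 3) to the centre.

Step 1 — centre the observation: (x - mu) = (-3, 1).

Step 2 — invert Sigma. det(Sigma) = 5·3 - (-3)² = 6.
  Sigma^{-1} = (1/det) · [[d, -b], [-b, a]] = [[0.5, 0.5],
 [0.5, 0.8333]].

Step 3 — form the quadratic (x - mu)^T · Sigma^{-1} · (x - mu):
  Sigma^{-1} · (x - mu) = (-1, -0.6667).
  (x - mu)^T · [Sigma^{-1} · (x - mu)] = (-3)·(-1) + (1)·(-0.6667) = 2.3333.

Step 4 — take square root: d = √(2.3333) ≈ 1.5275.

d(x, mu) = √(2.3333) ≈ 1.5275


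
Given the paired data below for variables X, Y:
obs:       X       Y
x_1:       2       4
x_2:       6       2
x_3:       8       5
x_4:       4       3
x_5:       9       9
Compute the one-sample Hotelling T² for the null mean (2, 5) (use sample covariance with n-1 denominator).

Step 1 — sample mean vector:
  mean(X) = (2 + 6 + 8 + 4 + 9) / 5 = 29/5 = 5.8
  mean(Y) = (4 + 2 + 5 + 3 + 9) / 5 = 23/5 = 4.6
  x̄ = (5.8, 4.6),  deviation x̄ - mu_0 = (5.8, 4.6) - (2, 5) = (3.8, -0.4).

Step 2 — sample covariance matrix, S[i,j] = (1/(n-1)) · Σ_k (x_{k,i} - mean_i) · (x_{k,j} - mean_j), divisor n-1 = 4:
  S[X,X] = ((-3.8)·(-3.8) + (0.2)·(0.2) + (2.2)·(2.2) + (-1.8)·(-1.8) + (3.2)·(3.2)) / 4 = 32.8/4 = 8.2
  S[X,Y] = ((-3.8)·(-0.6) + (0.2)·(-2.6) + (2.2)·(0.4) + (-1.8)·(-1.6) + (3.2)·(4.4)) / 4 = 19.6/4 = 4.9
  S[Y,Y] = ((-0.6)·(-0.6) + (-2.6)·(-2.6) + (0.4)·(0.4) + (-1.6)·(-1.6) + (4.4)·(4.4)) / 4 = 29.2/4 = 7.3
  S = [[8.2, 4.9],
 [4.9, 7.3]].

Step 3 — invert S. det(S) = 8.2·7.3 - (4.9)² = 35.85.
  S^{-1} = (1/det) · [[d, -b], [-b, a]] = [[0.2036, -0.1367],
 [-0.1367, 0.2287]].

Step 4 — quadratic form (x̄ - mu_0)^T · S^{-1} · (x̄ - mu_0):
  S^{-1} · (x̄ - mu_0) = (0.8285, -0.6109),
  (x̄ - mu_0)^T · [...] = (3.8)·(0.8285) + (-0.4)·(-0.6109) = 3.3925.

Step 5 — scale by n: T² = 5 · 3.3925 = 16.9623.

T² ≈ 16.9623


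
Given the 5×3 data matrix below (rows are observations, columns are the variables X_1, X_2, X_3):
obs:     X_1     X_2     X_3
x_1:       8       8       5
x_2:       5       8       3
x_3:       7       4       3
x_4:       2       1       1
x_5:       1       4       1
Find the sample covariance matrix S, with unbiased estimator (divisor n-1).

Step 1 — column means:
  mean(X_1) = (8 + 5 + 7 + 2 + 1) / 5 = 23/5 = 4.6
  mean(X_2) = (8 + 8 + 4 + 1 + 4) / 5 = 25/5 = 5
  mean(X_3) = (5 + 3 + 3 + 1 + 1) / 5 = 13/5 = 2.6

Step 2 — sample covariance S[i,j] = (1/(n-1)) · Σ_k (x_{k,i} - mean_i) · (x_{k,j} - mean_j), with n-1 = 4.
  S[X_1,X_1] = ((3.4)·(3.4) + (0.4)·(0.4) + (2.4)·(2.4) + (-2.6)·(-2.6) + (-3.6)·(-3.6)) / 4 = 37.2/4 = 9.3
  S[X_1,X_2] = ((3.4)·(3) + (0.4)·(3) + (2.4)·(-1) + (-2.6)·(-4) + (-3.6)·(-1)) / 4 = 23/4 = 5.75
  S[X_1,X_3] = ((3.4)·(2.4) + (0.4)·(0.4) + (2.4)·(0.4) + (-2.6)·(-1.6) + (-3.6)·(-1.6)) / 4 = 19.2/4 = 4.8
  S[X_2,X_2] = ((3)·(3) + (3)·(3) + (-1)·(-1) + (-4)·(-4) + (-1)·(-1)) / 4 = 36/4 = 9
  S[X_2,X_3] = ((3)·(2.4) + (3)·(0.4) + (-1)·(0.4) + (-4)·(-1.6) + (-1)·(-1.6)) / 4 = 16/4 = 4
  S[X_3,X_3] = ((2.4)·(2.4) + (0.4)·(0.4) + (0.4)·(0.4) + (-1.6)·(-1.6) + (-1.6)·(-1.6)) / 4 = 11.2/4 = 2.8

S is symmetric (S[j,i] = S[i,j]). Assembling:

S = [[9.3, 5.75, 4.8],
 [5.75, 9, 4],
 [4.8, 4, 2.8]]
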